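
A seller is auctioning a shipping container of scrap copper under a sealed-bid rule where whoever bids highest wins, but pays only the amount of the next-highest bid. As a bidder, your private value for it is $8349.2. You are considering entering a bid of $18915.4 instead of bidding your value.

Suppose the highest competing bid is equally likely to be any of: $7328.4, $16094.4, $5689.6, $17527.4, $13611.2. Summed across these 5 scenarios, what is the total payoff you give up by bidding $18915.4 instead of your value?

The deviation costs you only when the competing bid falls strictly between $8349.2 and $18915.4; elsewhere both bids give the same outcome.
$7328.4: outcomes coincide → loss $0.
$16094.4: truthful payoff $0, deviation payoff −$7745.2 → loss $7745.2.
$5689.6: outcomes coincide → loss $0.
$17527.4: truthful payoff $0, deviation payoff −$9178.2 → loss $9178.2.
$13611.2: truthful payoff $0, deviation payoff −$5262 → loss $5262.
Total loss = $7745.2 + $9178.2 + $5262 = $22185.4.
Because the price is fixed by the runner-up's bid, deviating from your value can only change a good outcome into a bad one — never the reverse.

$22185.4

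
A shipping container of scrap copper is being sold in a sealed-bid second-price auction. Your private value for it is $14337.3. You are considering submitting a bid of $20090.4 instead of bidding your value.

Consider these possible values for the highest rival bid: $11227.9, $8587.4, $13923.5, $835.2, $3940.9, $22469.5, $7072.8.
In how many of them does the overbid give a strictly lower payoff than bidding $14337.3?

0

The deviation hurts exactly when the highest competing bid lies strictly between $14337.3 and $20090.4 — overbidding then wins at a price above your value.
$11227.9: below both → same outcome either way.
$8587.4: below both → same outcome either way.
$13923.5: below both → same outcome either way.
$835.2: below both → same outcome either way.
$3940.9: below both → same outcome either way.
$22469.5: above both → same outcome either way.
$7072.8: below both → same outcome either way.
Count: 0.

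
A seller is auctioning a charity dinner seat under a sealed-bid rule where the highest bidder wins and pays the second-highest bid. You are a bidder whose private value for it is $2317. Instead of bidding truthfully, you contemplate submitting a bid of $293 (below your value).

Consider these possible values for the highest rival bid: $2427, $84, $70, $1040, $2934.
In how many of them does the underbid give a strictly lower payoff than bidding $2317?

The deviation hurts exactly when the highest competing bid lies strictly between $293 and $2317 — underbidding then forfeits a profitable win.
$2427: above both → same outcome either way.
$84: below both → same outcome either way.
$70: below both → same outcome either way.
$1040: inside the interval → strictly worse (loss $1277).
$2934: above both → same outcome either way.
Count: 1.

1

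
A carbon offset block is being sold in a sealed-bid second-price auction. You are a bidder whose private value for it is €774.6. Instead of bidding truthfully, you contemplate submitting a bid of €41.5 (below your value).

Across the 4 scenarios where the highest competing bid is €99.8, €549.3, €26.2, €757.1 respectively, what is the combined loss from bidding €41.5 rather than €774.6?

The deviation costs you only when the competing bid falls strictly between €41.5 and €774.6; elsewhere both bids give the same outcome.
€99.8: truthful payoff €674.8, deviation payoff €0 → loss €674.8.
€549.3: truthful payoff €225.3, deviation payoff €0 → loss €225.3.
€26.2: outcomes coincide → loss €0.
€757.1: truthful payoff €17.5, deviation payoff €0 → loss €17.5.
Total loss = €674.8 + €225.3 + €17.5 = €917.6.

€917.6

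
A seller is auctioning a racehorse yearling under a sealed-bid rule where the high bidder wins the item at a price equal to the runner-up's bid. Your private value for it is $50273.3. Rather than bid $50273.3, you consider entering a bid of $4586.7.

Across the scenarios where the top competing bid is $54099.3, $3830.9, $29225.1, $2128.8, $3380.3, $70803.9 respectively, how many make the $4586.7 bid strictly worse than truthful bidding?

1

The deviation hurts exactly when the highest competing bid lies strictly between $4586.7 and $50273.3 — underbidding then forfeits a profitable win.
$54099.3: above both → same outcome either way.
$3830.9: below both → same outcome either way.
$29225.1: inside the interval → strictly worse (loss $21048.2).
$2128.8: below both → same outcome either way.
$3380.3: below both → same outcome either way.
$70803.9: above both → same outcome either way.
Count: 1.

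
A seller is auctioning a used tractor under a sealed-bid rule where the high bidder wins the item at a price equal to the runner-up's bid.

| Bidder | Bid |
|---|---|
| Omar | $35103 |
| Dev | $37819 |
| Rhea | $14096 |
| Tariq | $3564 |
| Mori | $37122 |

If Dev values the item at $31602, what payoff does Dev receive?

−$5520

Highest bid: Dev at $37819, so Dev wins.
Second-highest bid: Mori at $37122 — that is the price the winner pays.
Dev's payoff = value − price = $31602 − $37122 = −$5520.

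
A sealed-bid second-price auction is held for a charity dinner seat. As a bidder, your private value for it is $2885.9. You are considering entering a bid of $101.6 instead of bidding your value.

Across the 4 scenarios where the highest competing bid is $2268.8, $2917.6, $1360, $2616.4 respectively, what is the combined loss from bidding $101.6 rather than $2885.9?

$2412.5

The deviation costs you only when the competing bid falls strictly between $101.6 and $2885.9; elsewhere both bids give the same outcome.
$2268.8: truthful payoff $617.1, deviation payoff $0 → loss $617.1.
$2917.6: outcomes coincide → loss $0.
$1360: truthful payoff $1525.9, deviation payoff $0 → loss $1525.9.
$2616.4: truthful payoff $269.5, deviation payoff $0 → loss $269.5.
Total loss = $617.1 + $1525.9 + $269.5 = $2412.5.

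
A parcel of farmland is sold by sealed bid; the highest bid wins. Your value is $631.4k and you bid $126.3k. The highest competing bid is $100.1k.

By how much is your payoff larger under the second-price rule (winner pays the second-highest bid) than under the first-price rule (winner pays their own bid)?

$26.2k

You have the highest bid, so you win under either rule.
Second-price: pay $100.1k → payoff $531.3k.
First-price: pay your own bid $126.3k → payoff $505.1k.
Difference = $531.3k − ($505.1k) = $26.2k.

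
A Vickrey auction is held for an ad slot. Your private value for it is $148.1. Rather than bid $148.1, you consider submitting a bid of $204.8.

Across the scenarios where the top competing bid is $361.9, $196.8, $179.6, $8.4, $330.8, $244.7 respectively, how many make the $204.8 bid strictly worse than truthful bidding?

The deviation hurts exactly when the highest competing bid lies strictly between $148.1 and $204.8 — overbidding then wins at a price above your value.
$361.9: above both → same outcome either way.
$196.8: inside the interval → strictly worse (loss $48.7).
$179.6: inside the interval → strictly worse (loss $31.5).
$8.4: below both → same outcome either way.
$330.8: above both → same outcome either way.
$244.7: above both → same outcome either way.
Count: 2.

2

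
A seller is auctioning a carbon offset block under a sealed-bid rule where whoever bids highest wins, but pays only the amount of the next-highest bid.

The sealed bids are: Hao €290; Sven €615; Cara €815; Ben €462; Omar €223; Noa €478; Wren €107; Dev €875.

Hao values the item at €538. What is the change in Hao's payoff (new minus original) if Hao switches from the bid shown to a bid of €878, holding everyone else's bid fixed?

The highest bid among the other bidders is €875; Hao's bid doesn't change that.
Original bid €290: Hao is not highest (top rival bid is €875); payoff €0.
Alternative bid €878: Hao is highest, pays the top rival bid €875; payoff €538 − €875 = −€337.
Change in payoff = −€337 − (€0) = −€337.

−€337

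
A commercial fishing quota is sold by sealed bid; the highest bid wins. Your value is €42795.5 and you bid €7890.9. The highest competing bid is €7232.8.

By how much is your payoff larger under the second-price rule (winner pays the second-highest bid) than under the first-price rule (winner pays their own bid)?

€658.1

You have the highest bid, so you win under either rule.
Second-price: pay €7232.8 → payoff €35562.7.
First-price: pay your own bid €7890.9 → payoff €34904.6.
Difference = €35562.7 − (€34904.6) = €658.1.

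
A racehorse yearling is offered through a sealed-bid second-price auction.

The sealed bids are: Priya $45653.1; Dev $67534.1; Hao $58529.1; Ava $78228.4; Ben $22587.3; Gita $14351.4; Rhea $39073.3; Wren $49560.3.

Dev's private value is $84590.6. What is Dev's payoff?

$0

Highest bid: Ava at $78228.4, so Ava wins.
Second-highest bid: Dev at $67534.1 — that is the price the winner pays.
Dev did not win, so Dev pays nothing and receives nothing: payoff $0.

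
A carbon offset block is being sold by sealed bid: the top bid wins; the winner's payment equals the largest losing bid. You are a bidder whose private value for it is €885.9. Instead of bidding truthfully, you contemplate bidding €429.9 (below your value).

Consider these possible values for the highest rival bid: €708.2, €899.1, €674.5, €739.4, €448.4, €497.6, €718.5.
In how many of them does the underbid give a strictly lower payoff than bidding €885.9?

The deviation hurts exactly when the highest competing bid lies strictly between €429.9 and €885.9 — underbidding then forfeits a profitable win.
€708.2: inside the interval → strictly worse (loss €177.7).
€899.1: above both → same outcome either way.
€674.5: inside the interval → strictly worse (loss €211.4).
€739.4: inside the interval → strictly worse (loss €146.5).
€448.4: inside the interval → strictly worse (loss €437.5).
€497.6: inside the interval → strictly worse (loss €388.3).
€718.5: inside the interval → strictly worse (loss €167.4).
Count: 6.

6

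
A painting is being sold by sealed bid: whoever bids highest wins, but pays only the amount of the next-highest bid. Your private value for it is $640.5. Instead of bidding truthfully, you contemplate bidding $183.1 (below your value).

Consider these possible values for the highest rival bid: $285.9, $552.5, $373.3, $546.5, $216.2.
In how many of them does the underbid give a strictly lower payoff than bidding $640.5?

The deviation hurts exactly when the highest competing bid lies strictly between $183.1 and $640.5 — underbidding then forfeits a profitable win.
$285.9: inside the interval → strictly worse (loss $354.6).
$552.5: inside the interval → strictly worse (loss $88).
$373.3: inside the interval → strictly worse (loss $267.2).
$546.5: inside the interval → strictly worse (loss $94).
$216.2: inside the interval → strictly worse (loss $424.3).
Count: 5.

5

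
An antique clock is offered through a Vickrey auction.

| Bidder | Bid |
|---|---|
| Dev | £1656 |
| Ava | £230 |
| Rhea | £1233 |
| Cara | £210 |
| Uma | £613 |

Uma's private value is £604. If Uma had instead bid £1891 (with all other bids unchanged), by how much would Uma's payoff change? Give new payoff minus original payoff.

−£1052

The highest bid among the other bidders is £1656; Uma's bid doesn't change that.
Original bid £613: Uma is not highest (top rival bid is £1656); payoff £0.
Alternative bid £1891: Uma is highest, pays the top rival bid £1656; payoff £604 − £1656 = −£1052.
Change in payoff = −£1052 − (£0) = −£1052.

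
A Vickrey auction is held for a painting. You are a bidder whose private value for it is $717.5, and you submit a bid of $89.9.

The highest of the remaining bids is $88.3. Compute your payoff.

$629.2

Your bid $89.9 exceeds the highest competing bid $88.3, so you win.
In a second-price auction the winner pays the second-highest bid, $88.3.
Payoff = value − price = $717.5 − $88.3 = $629.2.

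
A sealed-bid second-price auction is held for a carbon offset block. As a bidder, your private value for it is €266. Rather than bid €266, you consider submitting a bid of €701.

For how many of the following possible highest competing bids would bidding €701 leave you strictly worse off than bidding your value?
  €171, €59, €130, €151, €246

0

The deviation hurts exactly when the highest competing bid lies strictly between €266 and €701 — overbidding then wins at a price above your value.
€171: below both → same outcome either way.
€59: below both → same outcome either way.
€130: below both → same outcome either way.
€151: below both → same outcome either way.
€246: below both → same outcome either way.
Count: 0.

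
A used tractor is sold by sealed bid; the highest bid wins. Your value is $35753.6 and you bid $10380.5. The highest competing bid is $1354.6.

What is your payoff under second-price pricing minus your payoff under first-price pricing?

You have the highest bid, so you win under either rule.
Second-price: pay $1354.6 → payoff $34399.
First-price: pay your own bid $10380.5 → payoff $25373.1.
Difference = $34399 − ($25373.1) = $9025.9.

$9025.9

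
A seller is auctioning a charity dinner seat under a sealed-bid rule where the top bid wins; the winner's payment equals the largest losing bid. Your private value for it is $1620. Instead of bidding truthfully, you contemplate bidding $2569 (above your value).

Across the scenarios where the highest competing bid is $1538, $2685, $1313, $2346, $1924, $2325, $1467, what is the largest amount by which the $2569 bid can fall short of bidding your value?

$1538: same outcome either way → loss $0.
$2685: same outcome either way → loss $0.
$1313: same outcome either way → loss $0.
$2346: truthful gives $0, deviation gives −$726 → loss $726.
$1924: truthful gives $0, deviation gives −$304 → loss $304.
$2325: truthful gives $0, deviation gives −$705 → loss $705.
$1467: same outcome either way → loss $0.
Maximum loss: $726.

$726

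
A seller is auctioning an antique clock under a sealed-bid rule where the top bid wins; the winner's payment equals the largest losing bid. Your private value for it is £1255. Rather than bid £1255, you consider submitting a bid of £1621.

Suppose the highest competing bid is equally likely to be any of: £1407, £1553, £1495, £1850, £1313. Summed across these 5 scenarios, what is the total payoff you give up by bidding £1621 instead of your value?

£748

The deviation costs you only when the competing bid falls strictly between £1255 and £1621; elsewhere both bids give the same outcome.
£1407: truthful payoff £0, deviation payoff −£152 → loss £152.
£1553: truthful payoff £0, deviation payoff −£298 → loss £298.
£1495: truthful payoff £0, deviation payoff −£240 → loss £240.
£1850: outcomes coincide → loss £0.
£1313: truthful payoff £0, deviation payoff −£58 → loss £58.
Total loss = £152 + £298 + £240 + £58 = £748.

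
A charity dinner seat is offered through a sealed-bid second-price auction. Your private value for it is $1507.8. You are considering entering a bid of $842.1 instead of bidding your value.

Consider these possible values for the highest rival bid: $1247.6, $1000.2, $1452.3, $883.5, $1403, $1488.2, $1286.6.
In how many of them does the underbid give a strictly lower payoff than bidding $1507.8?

7

The deviation hurts exactly when the highest competing bid lies strictly between $842.1 and $1507.8 — underbidding then forfeits a profitable win.
$1247.6: inside the interval → strictly worse (loss $260.2).
$1000.2: inside the interval → strictly worse (loss $507.6).
$1452.3: inside the interval → strictly worse (loss $55.5).
$883.5: inside the interval → strictly worse (loss $624.3).
$1403: inside the interval → strictly worse (loss $104.8).
$1488.2: inside the interval → strictly worse (loss $19.6).
$1286.6: inside the interval → strictly worse (loss $221.2).
Count: 7.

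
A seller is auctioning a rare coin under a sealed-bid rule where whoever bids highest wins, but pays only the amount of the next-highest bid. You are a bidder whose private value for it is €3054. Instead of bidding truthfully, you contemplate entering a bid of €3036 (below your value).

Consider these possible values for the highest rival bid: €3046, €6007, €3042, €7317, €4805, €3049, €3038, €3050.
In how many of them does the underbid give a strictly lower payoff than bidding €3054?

The deviation hurts exactly when the highest competing bid lies strictly between €3036 and €3054 — underbidding then forfeits a profitable win.
€3046: inside the interval → strictly worse (loss €8).
€6007: above both → same outcome either way.
€3042: inside the interval → strictly worse (loss €12).
€7317: above both → same outcome either way.
€4805: above both → same outcome either way.
€3049: inside the interval → strictly worse (loss €5).
€3038: inside the interval → strictly worse (loss €16).
€3050: inside the interval → strictly worse (loss €4).
Count: 5.

5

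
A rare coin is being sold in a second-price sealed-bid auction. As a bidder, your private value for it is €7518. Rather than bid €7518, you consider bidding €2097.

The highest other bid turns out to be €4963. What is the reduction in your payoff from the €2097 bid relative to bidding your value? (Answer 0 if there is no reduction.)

Bidding your value €7518: you win (since €7518 > €4963) and pay €4963. Payoff €2555.
Bidding €2097: you lose. Payoff €0.
The competing bid €4963 lies between your shaded bid and your value, so underbidding forfeits an item you could have won at a profitable price.
Loss from deviating = €2555 − (€0) = €2555.

€2555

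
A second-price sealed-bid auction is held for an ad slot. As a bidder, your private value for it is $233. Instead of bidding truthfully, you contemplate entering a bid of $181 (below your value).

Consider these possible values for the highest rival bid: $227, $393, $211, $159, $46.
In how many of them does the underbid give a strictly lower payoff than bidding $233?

2

The deviation hurts exactly when the highest competing bid lies strictly between $181 and $233 — underbidding then forfeits a profitable win.
$227: inside the interval → strictly worse (loss $6).
$393: above both → same outcome either way.
$211: inside the interval → strictly worse (loss $22).
$159: below both → same outcome either way.
$46: below both → same outcome either way.
Count: 2.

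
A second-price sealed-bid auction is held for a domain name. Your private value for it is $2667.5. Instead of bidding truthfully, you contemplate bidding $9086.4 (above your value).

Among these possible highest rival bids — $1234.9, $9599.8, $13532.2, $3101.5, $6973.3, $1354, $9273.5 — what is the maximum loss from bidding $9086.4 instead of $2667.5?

$1234.9: same outcome either way → loss $0.
$9599.8: same outcome either way → loss $0.
$13532.2: same outcome either way → loss $0.
$3101.5: truthful gives $0, deviation gives −$434 → loss $434.
$6973.3: truthful gives $0, deviation gives −$4305.8 → loss $4305.8.
$1354: same outcome either way → loss $0.
$9273.5: same outcome either way → loss $0.
Maximum loss: $4305.8.

$4305.8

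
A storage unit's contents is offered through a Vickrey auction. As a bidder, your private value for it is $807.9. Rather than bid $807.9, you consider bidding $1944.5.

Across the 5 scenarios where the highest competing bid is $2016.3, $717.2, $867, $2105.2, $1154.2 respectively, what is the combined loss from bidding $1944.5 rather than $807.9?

The deviation costs you only when the competing bid falls strictly between $807.9 and $1944.5; elsewhere both bids give the same outcome.
$2016.3: outcomes coincide → loss $0.
$717.2: outcomes coincide → loss $0.
$867: truthful payoff $0, deviation payoff −$59.1 → loss $59.1.
$2105.2: outcomes coincide → loss $0.
$1154.2: truthful payoff $0, deviation payoff −$346.3 → loss $346.3.
Total loss = $59.1 + $346.3 = $405.4.
In a second-price auction your bid sets only whether you win, not what you pay, so bidding your true value is weakly dominant.

$405.4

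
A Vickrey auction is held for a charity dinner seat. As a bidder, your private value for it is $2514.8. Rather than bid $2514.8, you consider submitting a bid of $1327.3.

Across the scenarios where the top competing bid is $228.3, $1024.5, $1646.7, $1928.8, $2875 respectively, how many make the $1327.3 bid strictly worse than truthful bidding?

The deviation hurts exactly when the highest competing bid lies strictly between $1327.3 and $2514.8 — underbidding then forfeits a profitable win.
$228.3: below both → same outcome either way.
$1024.5: below both → same outcome either way.
$1646.7: inside the interval → strictly worse (loss $868.1).
$1928.8: inside the interval → strictly worse (loss $586).
$2875: above both → same outcome either way.
Count: 2.

2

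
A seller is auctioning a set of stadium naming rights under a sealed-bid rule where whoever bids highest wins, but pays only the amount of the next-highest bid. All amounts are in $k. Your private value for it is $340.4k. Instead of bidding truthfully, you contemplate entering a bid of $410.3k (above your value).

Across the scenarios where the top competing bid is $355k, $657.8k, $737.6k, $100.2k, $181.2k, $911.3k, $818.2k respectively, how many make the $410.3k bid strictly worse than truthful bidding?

1

The deviation hurts exactly when the highest competing bid lies strictly between $340.4k and $410.3k — overbidding then wins at a price above your value.
$355k: inside the interval → strictly worse (loss $14.6k).
$657.8k: above both → same outcome either way.
$737.6k: above both → same outcome either way.
$100.2k: below both → same outcome either way.
$181.2k: below both → same outcome either way.
$911.3k: above both → same outcome either way.
$818.2k: above both → same outcome either way.
Count: 1.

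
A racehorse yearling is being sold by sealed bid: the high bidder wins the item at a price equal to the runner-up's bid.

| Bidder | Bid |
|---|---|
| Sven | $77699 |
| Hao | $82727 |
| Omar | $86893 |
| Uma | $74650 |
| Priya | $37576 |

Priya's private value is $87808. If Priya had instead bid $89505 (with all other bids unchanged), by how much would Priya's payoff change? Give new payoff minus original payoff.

$915

The highest bid among the other bidders is $86893; Priya's bid doesn't change that.
Original bid $37576: Priya is not highest (top rival bid is $86893); payoff $0.
Alternative bid $89505: Priya is highest, pays the top rival bid $86893; payoff $87808 − $86893 = $915.
Change in payoff = $915 − ($0) = $915.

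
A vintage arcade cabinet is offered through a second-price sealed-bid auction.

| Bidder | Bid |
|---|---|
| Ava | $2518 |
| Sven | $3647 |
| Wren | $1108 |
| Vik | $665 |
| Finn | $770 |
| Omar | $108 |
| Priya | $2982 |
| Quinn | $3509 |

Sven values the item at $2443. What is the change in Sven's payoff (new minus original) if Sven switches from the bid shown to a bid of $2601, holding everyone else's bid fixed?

$1066

The highest bid among the other bidders is $3509; Sven's bid doesn't change that.
Original bid $3647: Sven is highest, pays the top rival bid $3509; payoff $2443 − $3509 = −$1066.
Alternative bid $2601: Sven is not highest (top rival bid is $3509); payoff $0.
Change in payoff = $0 − (−$1066) = $1066.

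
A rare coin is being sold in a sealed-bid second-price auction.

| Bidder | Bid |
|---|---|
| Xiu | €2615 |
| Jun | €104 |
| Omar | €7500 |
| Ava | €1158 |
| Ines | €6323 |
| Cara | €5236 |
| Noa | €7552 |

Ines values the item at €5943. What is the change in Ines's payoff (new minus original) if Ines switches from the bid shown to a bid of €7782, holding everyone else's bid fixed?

−€1609

The highest bid among the other bidders is €7552; Ines's bid doesn't change that.
Original bid €6323: Ines is not highest (top rival bid is €7552); payoff €0.
Alternative bid €7782: Ines is highest, pays the top rival bid €7552; payoff €5943 − €7552 = −€1609.
Change in payoff = −€1609 − (€0) = −€1609.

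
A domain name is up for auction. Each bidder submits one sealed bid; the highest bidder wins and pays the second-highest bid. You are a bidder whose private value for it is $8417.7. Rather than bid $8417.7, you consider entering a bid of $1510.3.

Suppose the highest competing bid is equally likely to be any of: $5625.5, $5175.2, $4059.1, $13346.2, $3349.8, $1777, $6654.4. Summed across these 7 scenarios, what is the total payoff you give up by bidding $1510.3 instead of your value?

$23865.2

The deviation costs you only when the competing bid falls strictly between $1510.3 and $8417.7; elsewhere both bids give the same outcome.
$5625.5: truthful payoff $2792.2, deviation payoff $0 → loss $2792.2.
$5175.2: truthful payoff $3242.5, deviation payoff $0 → loss $3242.5.
$4059.1: truthful payoff $4358.6, deviation payoff $0 → loss $4358.6.
$13346.2: outcomes coincide → loss $0.
$3349.8: truthful payoff $5067.9, deviation payoff $0 → loss $5067.9.
$1777: truthful payoff $6640.7, deviation payoff $0 → loss $6640.7.
$6654.4: truthful payoff $1763.3, deviation payoff $0 → loss $1763.3.
Total loss = $2792.2 + $3242.5 + $4358.6 + $5067.9 + $6640.7 + $1763.3 = $23865.2.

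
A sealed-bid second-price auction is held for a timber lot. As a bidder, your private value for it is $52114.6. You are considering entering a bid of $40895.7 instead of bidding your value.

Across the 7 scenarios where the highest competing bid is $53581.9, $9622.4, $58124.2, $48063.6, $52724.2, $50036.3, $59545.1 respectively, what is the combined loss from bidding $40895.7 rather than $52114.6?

The deviation costs you only when the competing bid falls strictly between $40895.7 and $52114.6; elsewhere both bids give the same outcome.
$53581.9: outcomes coincide → loss $0.
$9622.4: outcomes coincide → loss $0.
$58124.2: outcomes coincide → loss $0.
$48063.6: truthful payoff $4051, deviation payoff $0 → loss $4051.
$52724.2: outcomes coincide → loss $0.
$50036.3: truthful payoff $2078.3, deviation payoff $0 → loss $2078.3.
$59545.1: outcomes coincide → loss $0.
Total loss = $4051 + $2078.3 = $6129.3.
In a second-price auction your bid sets only whether you win, not what you pay, so bidding your true value is weakly dominant.

$6129.3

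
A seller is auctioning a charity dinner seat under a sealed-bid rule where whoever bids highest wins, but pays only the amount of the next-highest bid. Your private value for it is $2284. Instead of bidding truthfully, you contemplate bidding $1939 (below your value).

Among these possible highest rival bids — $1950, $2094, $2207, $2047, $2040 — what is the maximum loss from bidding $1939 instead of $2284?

$334

$1950: truthful gives $334, deviation gives $0 → loss $334.
$2094: truthful gives $190, deviation gives $0 → loss $190.
$2207: truthful gives $77, deviation gives $0 → loss $77.
$2047: truthful gives $237, deviation gives $0 → loss $237.
$2040: truthful gives $244, deviation gives $0 → loss $244.
Maximum loss: $334.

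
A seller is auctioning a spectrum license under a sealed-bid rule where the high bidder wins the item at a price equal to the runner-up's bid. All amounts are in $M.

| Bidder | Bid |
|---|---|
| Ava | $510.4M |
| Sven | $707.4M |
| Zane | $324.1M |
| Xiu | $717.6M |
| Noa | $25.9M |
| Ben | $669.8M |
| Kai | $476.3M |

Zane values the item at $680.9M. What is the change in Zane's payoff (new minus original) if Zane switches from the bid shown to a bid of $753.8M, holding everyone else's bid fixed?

The highest bid among the other bidders is $717.6M; Zane's bid doesn't change that.
Original bid $324.1M: Zane is not highest (top rival bid is $717.6M); payoff $0M.
Alternative bid $753.8M: Zane is highest, pays the top rival bid $717.6M; payoff $680.9M − $717.6M = −$36.7M.
Change in payoff = −$36.7M − ($0M) = −$36.7M.

−$36.7M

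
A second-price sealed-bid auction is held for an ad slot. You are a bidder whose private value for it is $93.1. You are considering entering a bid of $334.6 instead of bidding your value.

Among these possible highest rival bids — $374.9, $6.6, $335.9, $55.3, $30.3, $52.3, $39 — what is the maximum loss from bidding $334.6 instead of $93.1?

$374.9: same outcome either way → loss $0.
$6.6: same outcome either way → loss $0.
$335.9: same outcome either way → loss $0.
$55.3: same outcome either way → loss $0.
$30.3: same outcome either way → loss $0.
$52.3: same outcome either way → loss $0.
$39: same outcome either way → loss $0.
Maximum loss: $0.

$0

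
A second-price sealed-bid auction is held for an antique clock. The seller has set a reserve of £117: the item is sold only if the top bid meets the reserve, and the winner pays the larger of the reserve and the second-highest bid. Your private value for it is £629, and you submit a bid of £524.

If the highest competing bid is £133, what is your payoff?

Your bid £524 is the highest and exceeds the reserve.
Price = max(second-highest bid, reserve) = max(£133, £117) = £133.
Payoff = £629 − £133 = £496.

£496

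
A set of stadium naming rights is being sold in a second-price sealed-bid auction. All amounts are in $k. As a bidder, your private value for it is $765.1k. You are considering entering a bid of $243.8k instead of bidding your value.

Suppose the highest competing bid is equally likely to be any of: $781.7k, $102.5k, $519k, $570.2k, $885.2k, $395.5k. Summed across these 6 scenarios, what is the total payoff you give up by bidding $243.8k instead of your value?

The deviation costs you only when the competing bid falls strictly between $243.8k and $765.1k; elsewhere both bids give the same outcome.
$781.7k: outcomes coincide → loss $0k.
$102.5k: outcomes coincide → loss $0k.
$519k: truthful payoff $246.1k, deviation payoff $0k → loss $246.1k.
$570.2k: truthful payoff $194.9k, deviation payoff $0k → loss $194.9k.
$885.2k: outcomes coincide → loss $0k.
$395.5k: truthful payoff $369.6k, deviation payoff $0k → loss $369.6k.
Total loss = $246.1k + $194.9k + $369.6k = $810.6k.
Because the price is fixed by the runner-up's bid, deviating from your value can only change a good outcome into a bad one — never the reverse.

$810.6k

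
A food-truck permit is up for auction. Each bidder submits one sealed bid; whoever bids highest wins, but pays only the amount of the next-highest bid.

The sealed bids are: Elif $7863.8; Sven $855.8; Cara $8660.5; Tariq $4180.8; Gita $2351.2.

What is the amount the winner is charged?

$7863.8

Highest bid: Cara at $8660.5, so Cara wins.
Second-highest bid: Elif at $7863.8 — that is the price the winner pays.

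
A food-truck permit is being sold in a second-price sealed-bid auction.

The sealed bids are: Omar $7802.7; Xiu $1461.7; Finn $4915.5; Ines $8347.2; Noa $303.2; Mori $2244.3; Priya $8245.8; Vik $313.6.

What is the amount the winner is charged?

$8245.8

Highest bid: Ines at $8347.2, so Ines wins.
Second-highest bid: Priya at $8245.8 — that is the price the winner pays.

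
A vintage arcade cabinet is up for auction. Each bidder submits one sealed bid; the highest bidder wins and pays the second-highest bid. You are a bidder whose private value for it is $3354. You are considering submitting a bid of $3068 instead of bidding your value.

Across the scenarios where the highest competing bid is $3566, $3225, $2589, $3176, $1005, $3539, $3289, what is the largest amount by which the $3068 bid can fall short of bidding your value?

$178

$3566: same outcome either way → loss $0.
$3225: truthful gives $129, deviation gives $0 → loss $129.
$2589: same outcome either way → loss $0.
$3176: truthful gives $178, deviation gives $0 → loss $178.
$1005: same outcome either way → loss $0.
$3539: same outcome either way → loss $0.
$3289: truthful gives $65, deviation gives $0 → loss $65.
Maximum loss: $178.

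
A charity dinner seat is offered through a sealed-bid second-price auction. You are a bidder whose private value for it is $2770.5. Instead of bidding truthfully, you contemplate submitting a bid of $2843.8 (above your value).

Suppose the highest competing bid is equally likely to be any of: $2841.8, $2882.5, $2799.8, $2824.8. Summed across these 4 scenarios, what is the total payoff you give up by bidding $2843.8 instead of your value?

$154.9

The deviation costs you only when the competing bid falls strictly between $2770.5 and $2843.8; elsewhere both bids give the same outcome.
$2841.8: truthful payoff $0, deviation payoff −$71.3 → loss $71.3.
$2882.5: outcomes coincide → loss $0.
$2799.8: truthful payoff $0, deviation payoff −$29.3 → loss $29.3.
$2824.8: truthful payoff $0, deviation payoff −$54.3 → loss $54.3.
Total loss = $71.3 + $29.3 + $54.3 = $154.9.
Truthful bidding weakly dominates here: raising your bid can only win items priced above your value, and lowering it can only forfeit items priced below.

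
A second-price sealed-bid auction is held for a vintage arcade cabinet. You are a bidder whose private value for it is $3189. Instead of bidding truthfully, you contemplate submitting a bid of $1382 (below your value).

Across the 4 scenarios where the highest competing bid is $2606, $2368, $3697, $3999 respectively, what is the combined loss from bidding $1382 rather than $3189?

The deviation costs you only when the competing bid falls strictly between $1382 and $3189; elsewhere both bids give the same outcome.
$2606: truthful payoff $583, deviation payoff $0 → loss $583.
$2368: truthful payoff $821, deviation payoff $0 → loss $821.
$3697: outcomes coincide → loss $0.
$3999: outcomes coincide → loss $0.
Total loss = $583 + $821 = $1404.

$1404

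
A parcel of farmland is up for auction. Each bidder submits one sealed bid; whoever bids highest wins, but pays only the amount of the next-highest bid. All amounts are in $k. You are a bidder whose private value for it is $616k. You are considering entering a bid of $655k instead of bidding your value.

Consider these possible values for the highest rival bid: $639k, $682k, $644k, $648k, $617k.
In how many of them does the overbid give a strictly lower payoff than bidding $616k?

4

The deviation hurts exactly when the highest competing bid lies strictly between $616k and $655k — overbidding then wins at a price above your value.
$639k: inside the interval → strictly worse (loss $23k).
$682k: above both → same outcome either way.
$644k: inside the interval → strictly worse (loss $28k).
$648k: inside the interval → strictly worse (loss $32k).
$617k: inside the interval → strictly worse (loss $1k).
Count: 4.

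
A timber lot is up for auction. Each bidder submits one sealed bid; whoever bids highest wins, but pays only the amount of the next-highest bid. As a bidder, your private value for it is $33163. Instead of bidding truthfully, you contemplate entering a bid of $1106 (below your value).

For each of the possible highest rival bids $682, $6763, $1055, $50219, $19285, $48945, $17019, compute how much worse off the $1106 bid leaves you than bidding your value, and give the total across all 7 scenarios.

The deviation costs you only when the competing bid falls strictly between $1106 and $33163; elsewhere both bids give the same outcome.
$682: outcomes coincide → loss $0.
$6763: truthful payoff $26400, deviation payoff $0 → loss $26400.
$1055: outcomes coincide → loss $0.
$50219: outcomes coincide → loss $0.
$19285: truthful payoff $13878, deviation payoff $0 → loss $13878.
$48945: outcomes coincide → loss $0.
$17019: truthful payoff $16144, deviation payoff $0 → loss $16144.
Total loss = $26400 + $13878 + $16144 = $56422.

$56422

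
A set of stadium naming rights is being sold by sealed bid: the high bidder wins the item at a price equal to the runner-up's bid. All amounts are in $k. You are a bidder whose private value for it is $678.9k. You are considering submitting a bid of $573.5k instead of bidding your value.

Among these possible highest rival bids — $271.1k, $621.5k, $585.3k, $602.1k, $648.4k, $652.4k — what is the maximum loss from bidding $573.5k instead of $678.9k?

$93.6k

$271.1k: same outcome either way → loss $0k.
$621.5k: truthful gives $57.4k, deviation gives $0k → loss $57.4k.
$585.3k: truthful gives $93.6k, deviation gives $0k → loss $93.6k.
$602.1k: truthful gives $76.8k, deviation gives $0k → loss $76.8k.
$648.4k: truthful gives $30.5k, deviation gives $0k → loss $30.5k.
$652.4k: truthful gives $26.5k, deviation gives $0k → loss $26.5k.
Maximum loss: $93.6k.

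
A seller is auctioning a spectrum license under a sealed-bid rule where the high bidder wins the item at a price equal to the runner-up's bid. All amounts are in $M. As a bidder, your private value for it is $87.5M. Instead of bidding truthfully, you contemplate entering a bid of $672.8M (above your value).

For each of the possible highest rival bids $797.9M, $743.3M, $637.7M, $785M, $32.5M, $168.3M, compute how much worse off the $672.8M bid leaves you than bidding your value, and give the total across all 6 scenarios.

$631M

The deviation costs you only when the competing bid falls strictly between $87.5M and $672.8M; elsewhere both bids give the same outcome.
$797.9M: outcomes coincide → loss $0M.
$743.3M: outcomes coincide → loss $0M.
$637.7M: truthful payoff $0M, deviation payoff −$550.2M → loss $550.2M.
$785M: outcomes coincide → loss $0M.
$32.5M: outcomes coincide → loss $0M.
$168.3M: truthful payoff $0M, deviation payoff −$80.8M → loss $80.8M.
Total loss = $550.2M + $80.8M = $631M.
Because the price is fixed by the runner-up's bid, deviating from your value can only change a good outcome into a bad one — never the reverse.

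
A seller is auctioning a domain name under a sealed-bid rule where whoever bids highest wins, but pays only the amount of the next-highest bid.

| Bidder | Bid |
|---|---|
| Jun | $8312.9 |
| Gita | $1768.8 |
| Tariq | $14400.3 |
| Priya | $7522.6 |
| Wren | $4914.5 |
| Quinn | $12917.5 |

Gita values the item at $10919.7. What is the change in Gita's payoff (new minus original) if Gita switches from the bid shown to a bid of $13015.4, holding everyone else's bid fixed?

The highest bid among the other bidders is $14400.3; Gita's bid doesn't change that.
Original bid $1768.8: Gita is not highest (top rival bid is $14400.3); payoff $0.
Alternative bid $13015.4: Gita is not highest (top rival bid is $14400.3); payoff $0.
Change in payoff = $0 − ($0) = $0.

$0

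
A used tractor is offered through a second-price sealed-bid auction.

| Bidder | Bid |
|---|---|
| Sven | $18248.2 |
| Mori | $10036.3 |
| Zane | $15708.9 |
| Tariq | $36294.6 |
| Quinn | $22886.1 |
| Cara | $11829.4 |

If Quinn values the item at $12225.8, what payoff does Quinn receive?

$0

Highest bid: Tariq at $36294.6, so Tariq wins.
Second-highest bid: Quinn at $22886.1 — that is the price the winner pays.
Quinn did not win, so Quinn pays nothing and receives nothing: payoff $0.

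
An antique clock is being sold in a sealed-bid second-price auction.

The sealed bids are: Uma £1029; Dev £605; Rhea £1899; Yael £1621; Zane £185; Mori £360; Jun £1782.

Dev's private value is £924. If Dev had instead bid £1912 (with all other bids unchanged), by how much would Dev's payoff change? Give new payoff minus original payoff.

−£975

The highest bid among the other bidders is £1899; Dev's bid doesn't change that.
Original bid £605: Dev is not highest (top rival bid is £1899); payoff £0.
Alternative bid £1912: Dev is highest, pays the top rival bid £1899; payoff £924 − £1899 = −£975.
Change in payoff = −£975 − (£0) = −£975.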